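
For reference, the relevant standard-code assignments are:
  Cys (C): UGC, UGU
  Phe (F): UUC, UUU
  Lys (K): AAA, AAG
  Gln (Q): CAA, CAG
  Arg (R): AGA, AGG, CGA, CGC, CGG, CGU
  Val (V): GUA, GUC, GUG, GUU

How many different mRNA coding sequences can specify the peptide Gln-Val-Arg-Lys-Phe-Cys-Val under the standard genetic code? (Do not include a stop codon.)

1536

Gln: 2 codons.
Val: 4 codons.
Arg: 6 codons.
Lys: 2 codons.
Phe: 2 codons.
Cys: 2 codons.
Val: 4 codons.
2 × 4 × 6 × 2 × 2 × 2 × 4 = 1536.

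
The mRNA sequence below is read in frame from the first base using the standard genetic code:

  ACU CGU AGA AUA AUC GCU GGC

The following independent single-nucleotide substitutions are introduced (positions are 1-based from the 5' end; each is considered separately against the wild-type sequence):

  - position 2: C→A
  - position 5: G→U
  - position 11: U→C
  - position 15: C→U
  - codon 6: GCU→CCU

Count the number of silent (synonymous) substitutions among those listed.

Codon 1: ACU (Thr) → AAU (Asn) — missense.
Codon 2: CGU (Arg) → CUU (Leu) — missense.
Codon 4: AUA (Ile) → ACA (Thr) — missense.
Codon 5: AUC (Ile) → AUU (Ile) — synonymous.
Codon 6: GCU (Ala) → CCU (Pro) — missense.
Synonymous: 1 of 5.

1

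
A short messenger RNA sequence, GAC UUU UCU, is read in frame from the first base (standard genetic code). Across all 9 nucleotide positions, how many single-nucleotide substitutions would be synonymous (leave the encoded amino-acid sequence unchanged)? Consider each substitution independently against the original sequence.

Codon 1 (GAC, Asp): 1 synonymous substitution.
Codon 2 (UUU, Phe): 1 synonymous substitution.
Codon 3 (UCU, Ser): 3 synonymous substitutions.
Total: 1 + 1 + 3 = 5.

5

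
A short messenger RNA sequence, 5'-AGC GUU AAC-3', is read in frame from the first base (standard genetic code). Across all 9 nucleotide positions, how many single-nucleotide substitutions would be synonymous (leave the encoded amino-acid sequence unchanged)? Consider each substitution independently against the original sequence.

Codon 1 (AGC, Ser): 1 synonymous substitution.
Codon 2 (GUU, Val): 3 synonymous substitutions.
Codon 3 (AAC, Asn): 1 synonymous substitution.
Total: 1 + 3 + 1 = 5.

5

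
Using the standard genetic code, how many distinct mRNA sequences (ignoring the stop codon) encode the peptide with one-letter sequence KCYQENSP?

1536

Lys: 2 codons.
Cys: 2 codons.
Tyr: 2 codons.
Gln: 2 codons.
Glu: 2 codons.
Asn: 2 codons.
Ser: 6 codons.
Pro: 4 codons.
2 × 2 × 2 × 2 × 2 × 2 × 6 × 4 = 1536.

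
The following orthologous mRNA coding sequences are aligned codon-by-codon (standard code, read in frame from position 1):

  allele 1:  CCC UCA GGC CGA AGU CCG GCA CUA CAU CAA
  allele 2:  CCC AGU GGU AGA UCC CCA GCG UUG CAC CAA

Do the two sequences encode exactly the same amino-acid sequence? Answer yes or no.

Codon 1: CCC Pro / CCC Pro — identical.
Codon 2: UCA Ser / AGU Ser — synonymous.
Codon 3: GGC Gly / GGU Gly — synonymous.
Codon 4: CGA Arg / AGA Arg — synonymous.
Codon 5: AGU Ser / UCC Ser — synonymous.
Codon 6: CCG Pro / CCA Pro — synonymous.
Codon 7: GCA Ala / GCG Ala — synonymous.
Codon 8: CUA Leu / UUG Leu — synonymous.
Codon 9: CAU His / CAC His — synonymous.
Codon 10: CAA Gln / CAA Gln — identical.
Nonsynonymous differences: 0 → same protein.

yes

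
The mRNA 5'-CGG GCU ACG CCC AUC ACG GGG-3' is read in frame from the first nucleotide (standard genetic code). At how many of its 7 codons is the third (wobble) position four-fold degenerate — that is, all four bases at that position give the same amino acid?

6

Codon 1 CGG (Arg): third position 4-fold.
Codon 2 GCU (Ala): third position 4-fold.
Codon 3 ACG (Thr): third position 4-fold.
Codon 4 CCC (Pro): third position 4-fold.
Codon 5 AUC (Ile): third position 3-fold.
Codon 6 ACG (Thr): third position 4-fold.
Codon 7 GGG (Gly): third position 4-fold.
Four-fold degenerate third positions: 6.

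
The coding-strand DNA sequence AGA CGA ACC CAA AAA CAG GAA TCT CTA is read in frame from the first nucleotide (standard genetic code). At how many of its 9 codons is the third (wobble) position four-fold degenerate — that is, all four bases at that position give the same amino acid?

4

Codon 1 AGA (Arg): third position 2-fold.
Codon 2 CGA (Arg): third position 4-fold.
Codon 3 ACC (Thr): third position 4-fold.
Codon 4 CAA (Gln): third position 2-fold.
Codon 5 AAA (Lys): third position 2-fold.
Codon 6 CAG (Gln): third position 2-fold.
Codon 7 GAA (Glu): third position 2-fold.
Codon 8 TCT (Ser): third position 4-fold.
Codon 9 CTA (Leu): third position 4-fold.
Four-fold degenerate third positions: 4.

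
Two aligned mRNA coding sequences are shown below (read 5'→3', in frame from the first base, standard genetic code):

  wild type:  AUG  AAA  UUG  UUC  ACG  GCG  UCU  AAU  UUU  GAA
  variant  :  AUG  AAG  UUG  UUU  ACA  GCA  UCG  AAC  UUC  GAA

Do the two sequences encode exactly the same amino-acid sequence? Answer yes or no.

yes

Codon 1: AUG Met / AUG Met — identical.
Codon 2: AAA Lys / AAG Lys — synonymous.
Codon 3: UUG Leu / UUG Leu — identical.
Codon 4: UUC Phe / UUU Phe — synonymous.
Codon 5: ACG Thr / ACA Thr — synonymous.
Codon 6: GCG Ala / GCA Ala — synonymous.
Codon 7: UCU Ser / UCG Ser — synonymous.
Codon 8: AAU Asn / AAC Asn — synonymous.
Codon 9: UUU Phe / UUC Phe — synonymous.
Codon 10: GAA Glu / GAA Glu — identical.
Nonsynonymous differences: 0 → same protein.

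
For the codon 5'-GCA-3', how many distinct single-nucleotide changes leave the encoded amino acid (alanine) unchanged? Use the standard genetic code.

Position 1: none → 0 synonymous.
Position 2: none → 0 synonymous.
Position 3: GCU, GCC, GCG → 3 synonymous.
Total: 0 + 0 + 3 = 3.

3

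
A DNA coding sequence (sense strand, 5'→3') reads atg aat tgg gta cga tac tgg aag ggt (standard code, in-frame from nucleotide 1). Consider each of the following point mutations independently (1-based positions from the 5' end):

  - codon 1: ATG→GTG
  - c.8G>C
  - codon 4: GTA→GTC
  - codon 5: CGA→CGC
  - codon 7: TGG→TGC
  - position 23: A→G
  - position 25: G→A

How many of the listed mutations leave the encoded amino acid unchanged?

Codon 1: ATG (Met) → GTG (Val) — missense.
Codon 3: TGG (Trp) → TCG (Ser) — missense.
Codon 4: GTA (Val) → GTC (Val) — synonymous.
Codon 5: CGA (Arg) → CGC (Arg) — synonymous.
Codon 7: TGG (Trp) → TGC (Cys) — missense.
Codon 8: AAG (Lys) → AGG (Arg) — missense.
Codon 9: GGT (Gly) → AGT (Ser) — missense.
Synonymous: 2 of 7.

2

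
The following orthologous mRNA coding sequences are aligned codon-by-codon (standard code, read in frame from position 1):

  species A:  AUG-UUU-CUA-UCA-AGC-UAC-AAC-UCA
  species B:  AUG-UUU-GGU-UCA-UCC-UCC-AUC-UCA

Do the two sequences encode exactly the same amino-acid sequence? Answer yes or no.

no

Codon 1: AUG Met / AUG Met — identical.
Codon 2: UUU Phe / UUU Phe — identical.
Codon 3: CUA Leu / GGU Gly — nonsynonymous.
Codon 4: UCA Ser / UCA Ser — identical.
Codon 5: AGC Ser / UCC Ser — synonymous.
Codon 6: UAC Tyr / UCC Ser — nonsynonymous.
Codon 7: AAC Asn / AUC Ile — nonsynonymous.
Codon 8: UCA Ser / UCA Ser — identical.
Nonsynonymous differences: 3 → different protein.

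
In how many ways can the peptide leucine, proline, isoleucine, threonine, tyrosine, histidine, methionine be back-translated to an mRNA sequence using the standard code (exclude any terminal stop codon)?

Leu: 6 codons.
Pro: 4 codons.
Ile: 3 codons.
Thr: 4 codons.
Tyr: 2 codons.
His: 2 codons.
Met: 1 codon.
6 × 4 × 3 × 4 × 2 × 2 × 1 = 1152.

1152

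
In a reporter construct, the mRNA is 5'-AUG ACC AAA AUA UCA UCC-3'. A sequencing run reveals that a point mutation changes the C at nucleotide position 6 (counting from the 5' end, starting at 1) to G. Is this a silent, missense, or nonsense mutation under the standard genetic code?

silent

Position 6 falls in codon 2: ACC → Thr.
After the substitution the codon is ACG → Thr.
Both encode Thr, so the change is synonymous.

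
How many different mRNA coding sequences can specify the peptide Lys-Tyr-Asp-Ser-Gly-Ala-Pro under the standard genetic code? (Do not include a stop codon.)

3072

Lys: 2 codons.
Tyr: 2 codons.
Asp: 2 codons.
Ser: 6 codons.
Gly: 4 codons.
Ala: 4 codons.
Pro: 4 codons.
2 × 2 × 2 × 6 × 4 × 4 × 4 = 3072.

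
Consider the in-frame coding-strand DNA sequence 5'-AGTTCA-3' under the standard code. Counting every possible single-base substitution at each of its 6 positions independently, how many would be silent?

Codon 1 (AGT, Ser): 1 synonymous substitution.
Codon 2 (TCA, Ser): 3 synonymous substitutions.
Total: 1 + 3 = 4.

4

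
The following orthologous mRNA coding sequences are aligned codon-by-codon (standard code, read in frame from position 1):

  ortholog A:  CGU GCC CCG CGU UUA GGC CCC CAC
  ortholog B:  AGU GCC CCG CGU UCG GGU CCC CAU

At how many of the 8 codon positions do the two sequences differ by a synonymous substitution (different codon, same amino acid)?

2

Codon 1: CGU Arg / AGU Ser — nonsynonymous.
Codon 2: GCC Ala / GCC Ala — identical.
Codon 3: CCG Pro / CCG Pro — identical.
Codon 4: CGU Arg / CGU Arg — identical.
Codon 5: UUA Leu / UCG Ser — nonsynonymous.
Codon 6: GGC Gly / GGU Gly — synonymous.
Codon 7: CCC Pro / CCC Pro — identical.
Codon 8: CAC His / CAU His — synonymous.
Synonymous differences: 2.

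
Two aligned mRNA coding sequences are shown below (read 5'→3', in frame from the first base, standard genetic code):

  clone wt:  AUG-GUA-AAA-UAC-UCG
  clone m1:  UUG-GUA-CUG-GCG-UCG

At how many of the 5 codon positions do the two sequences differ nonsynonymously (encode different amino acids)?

Codon 1: AUG Met / UUG Leu — nonsynonymous.
Codon 2: GUA Val / GUA Val — identical.
Codon 3: AAA Lys / CUG Leu — nonsynonymous.
Codon 4: UAC Tyr / GCG Ala — nonsynonymous.
Codon 5: UCG Ser / UCG Ser — identical.
Nonsynonymous differences: 3.

3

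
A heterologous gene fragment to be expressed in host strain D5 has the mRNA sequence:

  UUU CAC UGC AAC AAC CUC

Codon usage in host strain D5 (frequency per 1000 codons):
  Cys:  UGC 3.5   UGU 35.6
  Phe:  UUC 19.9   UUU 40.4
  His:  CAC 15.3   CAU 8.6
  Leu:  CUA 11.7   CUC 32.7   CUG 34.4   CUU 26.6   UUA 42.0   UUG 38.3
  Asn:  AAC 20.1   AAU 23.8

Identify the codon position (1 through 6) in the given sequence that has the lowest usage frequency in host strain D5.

Codon 1 UUU (Phe): 40.4 per 1000.
Codon 2 CAC (His): 15.3 per 1000.
Codon 3 UGC (Cys): 3.5 per 1000.
Codon 4 AAC (Asn): 20.1 per 1000.
Codon 5 AAC (Asn): 20.1 per 1000.
Codon 6 CUC (Leu): 32.7 per 1000.
Lowest frequency is 3.5 at codon 3.

3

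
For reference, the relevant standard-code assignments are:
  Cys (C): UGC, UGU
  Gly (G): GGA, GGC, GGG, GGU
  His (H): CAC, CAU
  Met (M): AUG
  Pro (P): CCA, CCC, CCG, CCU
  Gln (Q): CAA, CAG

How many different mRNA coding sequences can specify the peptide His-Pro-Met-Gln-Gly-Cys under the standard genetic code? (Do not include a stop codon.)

His: 2 codons.
Pro: 4 codons.
Met: 1 codon.
Gln: 2 codons.
Gly: 4 codons.
Cys: 2 codons.
2 × 4 × 1 × 2 × 4 × 2 = 128.

128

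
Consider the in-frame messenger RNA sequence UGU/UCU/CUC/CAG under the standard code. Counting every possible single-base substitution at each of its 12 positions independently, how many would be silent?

8

Codon 1 (UGU, Cys): 1 synonymous substitution.
Codon 2 (UCU, Ser): 3 synonymous substitutions.
Codon 3 (CUC, Leu): 3 synonymous substitutions.
Codon 4 (CAG, Gln): 1 synonymous substitution.
Total: 1 + 3 + 3 + 1 = 8.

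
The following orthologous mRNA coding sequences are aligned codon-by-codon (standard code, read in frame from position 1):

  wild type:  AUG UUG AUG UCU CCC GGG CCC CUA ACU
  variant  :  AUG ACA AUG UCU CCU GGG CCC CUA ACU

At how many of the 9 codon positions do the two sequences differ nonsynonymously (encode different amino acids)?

Codon 1: AUG Met / AUG Met — identical.
Codon 2: UUG Leu / ACA Thr — nonsynonymous.
Codon 3: AUG Met / AUG Met — identical.
Codon 4: UCU Ser / UCU Ser — identical.
Codon 5: CCC Pro / CCU Pro — synonymous.
Codon 6: GGG Gly / GGG Gly — identical.
Codon 7: CCC Pro / CCC Pro — identical.
Codon 8: CUA Leu / CUA Leu — identical.
Codon 9: ACU Thr / ACU Thr — identical.
Nonsynonymous differences: 1.

1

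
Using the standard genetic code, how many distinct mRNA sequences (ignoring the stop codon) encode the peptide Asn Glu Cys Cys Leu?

96

Asn: 2 codons.
Glu: 2 codons.
Cys: 2 codons.
Cys: 2 codons.
Leu: 6 codons.
2 × 2 × 2 × 2 × 6 = 96.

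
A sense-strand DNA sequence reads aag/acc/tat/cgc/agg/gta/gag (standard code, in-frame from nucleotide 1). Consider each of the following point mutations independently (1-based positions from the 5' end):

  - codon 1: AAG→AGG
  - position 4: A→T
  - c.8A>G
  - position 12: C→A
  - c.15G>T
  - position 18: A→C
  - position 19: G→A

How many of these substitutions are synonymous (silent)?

2

Codon 1: AAG (Lys) → AGG (Arg) — missense.
Codon 2: ACC (Thr) → TCC (Ser) — missense.
Codon 3: TAT (Tyr) → TGT (Cys) — missense.
Codon 4: CGC (Arg) → CGA (Arg) — synonymous.
Codon 5: AGG (Arg) → AGT (Ser) — missense.
Codon 6: GTA (Val) → GTC (Val) — synonymous.
Codon 7: GAG (Glu) → AAG (Lys) — missense.
Synonymous: 2 of 7.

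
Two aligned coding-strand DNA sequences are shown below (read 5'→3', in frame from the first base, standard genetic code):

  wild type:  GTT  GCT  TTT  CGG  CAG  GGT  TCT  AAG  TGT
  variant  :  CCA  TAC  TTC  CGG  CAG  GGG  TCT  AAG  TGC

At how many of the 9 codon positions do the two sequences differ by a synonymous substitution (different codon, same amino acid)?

3

Codon 1: GTT Val / CCA Pro — nonsynonymous.
Codon 2: GCT Ala / TAC Tyr — nonsynonymous.
Codon 3: TTT Phe / TTC Phe — synonymous.
Codon 4: CGG Arg / CGG Arg — identical.
Codon 5: CAG Gln / CAG Gln — identical.
Codon 6: GGT Gly / GGG Gly — synonymous.
Codon 7: TCT Ser / TCT Ser — identical.
Codon 8: AAG Lys / AAG Lys — identical.
Codon 9: TGT Cys / TGC Cys — synonymous.
Synonymous differences: 3.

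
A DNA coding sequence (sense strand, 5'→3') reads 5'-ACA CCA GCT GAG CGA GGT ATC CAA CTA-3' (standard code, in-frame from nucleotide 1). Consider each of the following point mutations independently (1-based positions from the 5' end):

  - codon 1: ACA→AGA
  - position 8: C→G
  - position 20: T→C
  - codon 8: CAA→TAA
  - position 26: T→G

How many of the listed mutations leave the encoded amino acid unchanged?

0

Codon 1: ACA (Thr) → AGA (Arg) — missense.
Codon 3: GCT (Ala) → GGT (Gly) — missense.
Codon 7: ATC (Ile) → ACC (Thr) — missense.
Codon 8: CAA (Gln) → TAA (Stop) — nonsense.
Codon 9: CTA (Leu) → CGA (Arg) — missense.
Synonymous: 0 of 5.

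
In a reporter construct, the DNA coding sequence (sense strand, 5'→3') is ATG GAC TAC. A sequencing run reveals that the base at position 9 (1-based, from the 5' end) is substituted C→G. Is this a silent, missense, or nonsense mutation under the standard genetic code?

Position 9 falls in codon 3: TAC → Tyr.
After the substitution the codon is TAG → Stop.
The new codon is a stop codon, so this is a nonsense mutation.

nonsense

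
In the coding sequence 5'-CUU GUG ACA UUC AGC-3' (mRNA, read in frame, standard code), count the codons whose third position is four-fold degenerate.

Codon 1 CUU (Leu): third position 4-fold.
Codon 2 GUG (Val): third position 4-fold.
Codon 3 ACA (Thr): third position 4-fold.
Codon 4 UUC (Phe): third position 2-fold.
Codon 5 AGC (Ser): third position 2-fold.
Four-fold degenerate third positions: 3.

3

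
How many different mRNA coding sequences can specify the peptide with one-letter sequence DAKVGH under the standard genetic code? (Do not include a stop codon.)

Asp: 2 codons.
Ala: 4 codons.
Lys: 2 codons.
Val: 4 codons.
Gly: 4 codons.
His: 2 codons.
2 × 4 × 2 × 4 × 4 × 2 = 512.

512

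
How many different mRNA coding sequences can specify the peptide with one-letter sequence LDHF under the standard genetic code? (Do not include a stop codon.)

48

Leu: 6 codons.
Asp: 2 codons.
His: 2 codons.
Phe: 2 codons.
6 × 2 × 2 × 2 = 48.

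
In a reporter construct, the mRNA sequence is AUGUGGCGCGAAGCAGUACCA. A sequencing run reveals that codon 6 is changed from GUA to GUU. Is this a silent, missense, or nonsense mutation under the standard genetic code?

Position 18 falls in codon 6: GUA → Val.
After the substitution the codon is GUU → Val.
Both encode Val, so the change is synonymous.

silent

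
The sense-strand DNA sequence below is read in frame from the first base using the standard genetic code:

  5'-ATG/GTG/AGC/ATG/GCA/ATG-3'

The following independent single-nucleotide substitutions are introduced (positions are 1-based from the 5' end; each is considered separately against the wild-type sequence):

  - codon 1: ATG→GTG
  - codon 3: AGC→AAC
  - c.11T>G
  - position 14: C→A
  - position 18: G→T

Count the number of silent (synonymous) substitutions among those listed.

Codon 1: ATG (Met) → GTG (Val) — missense.
Codon 3: AGC (Ser) → AAC (Asn) — missense.
Codon 4: ATG (Met) → AGG (Arg) — missense.
Codon 5: GCA (Ala) → GAA (Glu) — missense.
Codon 6: ATG (Met) → ATT (Ile) — missense.
Synonymous: 0 of 5.

0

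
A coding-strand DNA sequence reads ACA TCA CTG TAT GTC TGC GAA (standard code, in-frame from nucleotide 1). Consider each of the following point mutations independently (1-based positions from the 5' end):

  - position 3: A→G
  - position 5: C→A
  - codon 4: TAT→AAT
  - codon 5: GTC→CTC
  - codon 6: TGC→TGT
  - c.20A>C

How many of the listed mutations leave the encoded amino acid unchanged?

2

Codon 1: ACA (Thr) → ACG (Thr) — synonymous.
Codon 2: TCA (Ser) → TAA (Stop) — nonsense.
Codon 4: TAT (Tyr) → AAT (Asn) — missense.
Codon 5: GTC (Val) → CTC (Leu) — missense.
Codon 6: TGC (Cys) → TGT (Cys) — synonymous.
Codon 7: GAA (Glu) → GCA (Ala) — missense.
Synonymous: 2 of 6.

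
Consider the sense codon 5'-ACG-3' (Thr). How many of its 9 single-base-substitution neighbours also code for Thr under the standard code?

3

Position 1: none → 0 synonymous.
Position 2: none → 0 synonymous.
Position 3: ACU, ACC, ACA → 3 synonymous.
Total: 0 + 0 + 3 = 3.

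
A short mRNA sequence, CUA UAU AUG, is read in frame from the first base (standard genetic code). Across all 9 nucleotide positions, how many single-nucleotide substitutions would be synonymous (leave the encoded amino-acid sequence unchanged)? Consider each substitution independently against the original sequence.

5

Codon 1 (CUA, Leu): 4 synonymous substitutions.
Codon 2 (UAU, Tyr): 1 synonymous substitution.
Codon 3 (AUG, Met): 0 synonymous substitutions.
Total: 4 + 1 + 0 = 5.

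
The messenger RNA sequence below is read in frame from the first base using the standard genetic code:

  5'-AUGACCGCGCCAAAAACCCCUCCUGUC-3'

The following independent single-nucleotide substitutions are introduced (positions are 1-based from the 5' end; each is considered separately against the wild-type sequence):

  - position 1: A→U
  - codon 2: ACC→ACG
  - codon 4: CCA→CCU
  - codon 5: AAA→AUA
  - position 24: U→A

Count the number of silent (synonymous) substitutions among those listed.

Codon 1: AUG (Met) → UUG (Leu) — missense.
Codon 2: ACC (Thr) → ACG (Thr) — synonymous.
Codon 4: CCA (Pro) → CCU (Pro) — synonymous.
Codon 5: AAA (Lys) → AUA (Ile) — missense.
Codon 8: CCU (Pro) → CCA (Pro) — synonymous.
Synonymous: 3 of 5.

3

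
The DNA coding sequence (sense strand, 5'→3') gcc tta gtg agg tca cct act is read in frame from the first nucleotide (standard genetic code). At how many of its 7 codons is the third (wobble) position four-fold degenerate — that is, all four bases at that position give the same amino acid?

5

Codon 1 GCC (Ala): third position 4-fold.
Codon 2 TTA (Leu): third position 2-fold.
Codon 3 GTG (Val): third position 4-fold.
Codon 4 AGG (Arg): third position 2-fold.
Codon 5 TCA (Ser): third position 4-fold.
Codon 6 CCT (Pro): third position 4-fold.
Codon 7 ACT (Thr): third position 4-fold.
Four-fold degenerate third positions: 5.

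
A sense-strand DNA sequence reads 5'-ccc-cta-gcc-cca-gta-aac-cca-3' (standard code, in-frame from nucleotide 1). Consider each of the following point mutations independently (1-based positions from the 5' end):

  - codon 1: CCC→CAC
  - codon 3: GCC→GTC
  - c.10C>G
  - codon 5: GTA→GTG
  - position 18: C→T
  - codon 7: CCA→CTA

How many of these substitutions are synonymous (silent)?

2

Codon 1: CCC (Pro) → CAC (His) — missense.
Codon 3: GCC (Ala) → GTC (Val) — missense.
Codon 4: CCA (Pro) → GCA (Ala) — missense.
Codon 5: GTA (Val) → GTG (Val) — synonymous.
Codon 6: AAC (Asn) → AAT (Asn) — synonymous.
Codon 7: CCA (Pro) → CTA (Leu) — missense.
Synonymous: 2 of 6.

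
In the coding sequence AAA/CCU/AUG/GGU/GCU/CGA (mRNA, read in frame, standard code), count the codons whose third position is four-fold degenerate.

4

Codon 1 AAA (Lys): third position 2-fold.
Codon 2 CCU (Pro): third position 4-fold.
Codon 3 AUG (Met): third position 1-fold.
Codon 4 GGU (Gly): third position 4-fold.
Codon 5 GCU (Ala): third position 4-fold.
Codon 6 CGA (Arg): third position 4-fold.
Four-fold degenerate third positions: 4.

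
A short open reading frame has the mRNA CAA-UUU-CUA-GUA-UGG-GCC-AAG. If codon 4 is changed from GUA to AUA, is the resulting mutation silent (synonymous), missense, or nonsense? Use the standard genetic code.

Position 10 falls in codon 4: GUA → Val.
After the substitution the codon is AUA → Ile.
Val ≠ Ile, so this is a missense mutation.

missense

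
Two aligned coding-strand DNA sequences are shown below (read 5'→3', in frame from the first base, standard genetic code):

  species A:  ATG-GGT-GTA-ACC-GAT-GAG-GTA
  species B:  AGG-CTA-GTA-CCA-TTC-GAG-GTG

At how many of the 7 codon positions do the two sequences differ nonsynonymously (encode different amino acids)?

4

Codon 1: ATG Met / AGG Arg — nonsynonymous.
Codon 2: GGT Gly / CTA Leu — nonsynonymous.
Codon 3: GTA Val / GTA Val — identical.
Codon 4: ACC Thr / CCA Pro — nonsynonymous.
Codon 5: GAT Asp / TTC Phe — nonsynonymous.
Codon 6: GAG Glu / GAG Glu — identical.
Codon 7: GTA Val / GTG Val — synonymous.
Nonsynonymous differences: 4.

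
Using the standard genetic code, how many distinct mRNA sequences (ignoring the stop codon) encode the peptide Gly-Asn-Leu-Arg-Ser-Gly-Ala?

27648

Gly: 4 codons.
Asn: 2 codons.
Leu: 6 codons.
Arg: 6 codons.
Ser: 6 codons.
Gly: 4 codons.
Ala: 4 codons.
4 × 2 × 6 × 6 × 6 × 4 × 4 = 27648.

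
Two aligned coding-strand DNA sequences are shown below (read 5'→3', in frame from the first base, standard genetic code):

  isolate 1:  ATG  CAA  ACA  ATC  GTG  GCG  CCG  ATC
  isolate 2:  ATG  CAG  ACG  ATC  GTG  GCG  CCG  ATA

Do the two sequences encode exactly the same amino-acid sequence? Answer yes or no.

yes

Codon 1: ATG Met / ATG Met — identical.
Codon 2: CAA Gln / CAG Gln — synonymous.
Codon 3: ACA Thr / ACG Thr — synonymous.
Codon 4: ATC Ile / ATC Ile — identical.
Codon 5: GTG Val / GTG Val — identical.
Codon 6: GCG Ala / GCG Ala — identical.
Codon 7: CCG Pro / CCG Pro — identical.
Codon 8: ATC Ile / ATA Ile — synonymous.
Nonsynonymous differences: 0 → same protein.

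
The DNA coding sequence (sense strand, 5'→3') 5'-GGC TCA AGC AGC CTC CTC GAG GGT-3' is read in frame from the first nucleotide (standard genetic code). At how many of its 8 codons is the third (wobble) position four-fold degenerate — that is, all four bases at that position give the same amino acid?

Codon 1 GGC (Gly): third position 4-fold.
Codon 2 TCA (Ser): third position 4-fold.
Codon 3 AGC (Ser): third position 2-fold.
Codon 4 AGC (Ser): third position 2-fold.
Codon 5 CTC (Leu): third position 4-fold.
Codon 6 CTC (Leu): third position 4-fold.
Codon 7 GAG (Glu): third position 2-fold.
Codon 8 GGT (Gly): third position 4-fold.
Four-fold degenerate third positions: 5.

5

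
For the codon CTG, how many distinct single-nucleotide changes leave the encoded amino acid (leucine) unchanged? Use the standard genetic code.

4

Position 1: TTG → 1 synonymous.
Position 2: none → 0 synonymous.
Position 3: CTT, CTC, CTA → 3 synonymous.
Total: 1 + 0 + 3 = 4.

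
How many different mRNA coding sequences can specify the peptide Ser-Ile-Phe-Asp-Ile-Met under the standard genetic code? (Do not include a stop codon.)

216

Ser: 6 codons.
Ile: 3 codons.
Phe: 2 codons.
Asp: 2 codons.
Ile: 3 codons.
Met: 1 codon.
6 × 3 × 2 × 2 × 3 × 1 = 216.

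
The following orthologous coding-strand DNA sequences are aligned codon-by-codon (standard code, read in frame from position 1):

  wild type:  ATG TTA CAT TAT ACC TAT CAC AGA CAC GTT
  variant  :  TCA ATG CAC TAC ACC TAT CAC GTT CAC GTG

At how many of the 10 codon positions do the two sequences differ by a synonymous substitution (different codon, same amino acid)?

Codon 1: ATG Met / TCA Ser — nonsynonymous.
Codon 2: TTA Leu / ATG Met — nonsynonymous.
Codon 3: CAT His / CAC His — synonymous.
Codon 4: TAT Tyr / TAC Tyr — synonymous.
Codon 5: ACC Thr / ACC Thr — identical.
Codon 6: TAT Tyr / TAT Tyr — identical.
Codon 7: CAC His / CAC His — identical.
Codon 8: AGA Arg / GTT Val — nonsynonymous.
Codon 9: CAC His / CAC His — identical.
Codon 10: GTT Val / GTG Val — synonymous.
Synonymous differences: 3.

3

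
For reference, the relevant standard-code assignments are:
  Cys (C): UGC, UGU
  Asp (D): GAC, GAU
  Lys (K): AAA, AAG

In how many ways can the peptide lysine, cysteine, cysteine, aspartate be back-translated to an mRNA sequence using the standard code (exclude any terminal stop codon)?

Lys: 2 codons.
Cys: 2 codons.
Cys: 2 codons.
Asp: 2 codons.
2 × 2 × 2 × 2 = 16.

16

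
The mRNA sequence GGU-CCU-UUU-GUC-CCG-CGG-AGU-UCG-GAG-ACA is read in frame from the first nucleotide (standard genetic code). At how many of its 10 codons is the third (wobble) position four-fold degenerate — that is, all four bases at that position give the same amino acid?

7

Codon 1 GGU (Gly): third position 4-fold.
Codon 2 CCU (Pro): third position 4-fold.
Codon 3 UUU (Phe): third position 2-fold.
Codon 4 GUC (Val): third position 4-fold.
Codon 5 CCG (Pro): third position 4-fold.
Codon 6 CGG (Arg): third position 4-fold.
Codon 7 AGU (Ser): third position 2-fold.
Codon 8 UCG (Ser): third position 4-fold.
Codon 9 GAG (Glu): third position 2-fold.
Codon 10 ACA (Thr): third position 4-fold.
Four-fold degenerate third positions: 7.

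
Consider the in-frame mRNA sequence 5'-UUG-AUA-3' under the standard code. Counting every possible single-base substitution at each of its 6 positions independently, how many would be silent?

4

Codon 1 (UUG, Leu): 2 synonymous substitutions.
Codon 2 (AUA, Ile): 2 synonymous substitutions.
Total: 2 + 2 = 4.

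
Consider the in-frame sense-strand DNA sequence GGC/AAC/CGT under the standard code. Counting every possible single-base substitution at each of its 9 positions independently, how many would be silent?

7

Codon 1 (GGC, Gly): 3 synonymous substitutions.
Codon 2 (AAC, Asn): 1 synonymous substitution.
Codon 3 (CGT, Arg): 3 synonymous substitutions.
Total: 3 + 1 + 3 = 7.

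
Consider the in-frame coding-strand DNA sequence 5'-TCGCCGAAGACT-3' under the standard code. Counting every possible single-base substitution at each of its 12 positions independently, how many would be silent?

10

Codon 1 (TCG, Ser): 3 synonymous substitutions.
Codon 2 (CCG, Pro): 3 synonymous substitutions.
Codon 3 (AAG, Lys): 1 synonymous substitution.
Codon 4 (ACT, Thr): 3 synonymous substitutions.
Total: 3 + 3 + 1 + 3 = 10.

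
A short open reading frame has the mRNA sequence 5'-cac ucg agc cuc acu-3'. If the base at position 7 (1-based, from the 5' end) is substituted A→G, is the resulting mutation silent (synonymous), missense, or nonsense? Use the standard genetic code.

missense

Position 7 falls in codon 3: AGC → Ser.
After the substitution the codon is GGC → Gly.
Ser ≠ Gly, so this is a missense mutation.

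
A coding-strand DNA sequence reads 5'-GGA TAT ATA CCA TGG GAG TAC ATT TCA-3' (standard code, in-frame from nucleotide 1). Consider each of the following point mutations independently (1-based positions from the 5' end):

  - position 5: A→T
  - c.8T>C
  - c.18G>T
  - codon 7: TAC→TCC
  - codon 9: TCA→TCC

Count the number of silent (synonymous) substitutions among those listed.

1

Codon 2: TAT (Tyr) → TTT (Phe) — missense.
Codon 3: ATA (Ile) → ACA (Thr) — missense.
Codon 6: GAG (Glu) → GAT (Asp) — missense.
Codon 7: TAC (Tyr) → TCC (Ser) — missense.
Codon 9: TCA (Ser) → TCC (Ser) — synonymous.
Synonymous: 1 of 5.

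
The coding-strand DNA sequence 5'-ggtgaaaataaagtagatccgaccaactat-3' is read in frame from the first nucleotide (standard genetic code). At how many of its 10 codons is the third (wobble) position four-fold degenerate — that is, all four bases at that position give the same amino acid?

Codon 1 GGT (Gly): third position 4-fold.
Codon 2 GAA (Glu): third position 2-fold.
Codon 3 AAT (Asn): third position 2-fold.
Codon 4 AAA (Lys): third position 2-fold.
Codon 5 GTA (Val): third position 4-fold.
Codon 6 GAT (Asp): third position 2-fold.
Codon 7 CCG (Pro): third position 4-fold.
Codon 8 ACC (Thr): third position 4-fold.
Codon 9 AAC (Asn): third position 2-fold.
Codon 10 TAT (Tyr): third position 2-fold.
Four-fold degenerate third positions: 4.

4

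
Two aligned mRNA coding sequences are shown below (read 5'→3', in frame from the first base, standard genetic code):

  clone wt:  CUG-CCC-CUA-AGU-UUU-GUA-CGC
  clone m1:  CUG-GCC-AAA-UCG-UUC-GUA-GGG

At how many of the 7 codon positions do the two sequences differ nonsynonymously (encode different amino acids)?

3

Codon 1: CUG Leu / CUG Leu — identical.
Codon 2: CCC Pro / GCC Ala — nonsynonymous.
Codon 3: CUA Leu / AAA Lys — nonsynonymous.
Codon 4: AGU Ser / UCG Ser — synonymous.
Codon 5: UUU Phe / UUC Phe — synonymous.
Codon 6: GUA Val / GUA Val — identical.
Codon 7: CGC Arg / GGG Gly — nonsynonymous.
Nonsynonymous differences: 3.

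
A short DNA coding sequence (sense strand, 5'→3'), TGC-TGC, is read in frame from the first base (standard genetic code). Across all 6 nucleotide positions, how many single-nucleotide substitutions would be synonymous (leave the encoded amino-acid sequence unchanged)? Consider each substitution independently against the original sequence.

2

Codon 1 (TGC, Cys): 1 synonymous substitution.
Codon 2 (TGC, Cys): 1 synonymous substitution.
Total: 1 + 1 = 2.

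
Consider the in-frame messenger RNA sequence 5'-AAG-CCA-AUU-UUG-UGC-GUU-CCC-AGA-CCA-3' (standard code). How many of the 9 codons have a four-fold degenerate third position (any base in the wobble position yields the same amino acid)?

Codon 1 AAG (Lys): third position 2-fold.
Codon 2 CCA (Pro): third position 4-fold.
Codon 3 AUU (Ile): third position 3-fold.
Codon 4 UUG (Leu): third position 2-fold.
Codon 5 UGC (Cys): third position 2-fold.
Codon 6 GUU (Val): third position 4-fold.
Codon 7 CCC (Pro): third position 4-fold.
Codon 8 AGA (Arg): third position 2-fold.
Codon 9 CCA (Pro): third position 4-fold.
Four-fold degenerate third positions: 4.

4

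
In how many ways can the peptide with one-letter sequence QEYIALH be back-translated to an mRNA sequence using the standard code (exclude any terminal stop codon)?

Gln: 2 codons.
Glu: 2 codons.
Tyr: 2 codons.
Ile: 3 codons.
Ala: 4 codons.
Leu: 6 codons.
His: 2 codons.
2 × 2 × 2 × 3 × 4 × 6 × 2 = 1152.

1152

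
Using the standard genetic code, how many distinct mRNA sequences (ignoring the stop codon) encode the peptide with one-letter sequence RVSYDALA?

55296

Arg: 6 codons.
Val: 4 codons.
Ser: 6 codons.
Tyr: 2 codons.
Asp: 2 codons.
Ala: 4 codons.
Leu: 6 codons.
Ala: 4 codons.
6 × 4 × 6 × 2 × 2 × 4 × 6 × 4 = 55296.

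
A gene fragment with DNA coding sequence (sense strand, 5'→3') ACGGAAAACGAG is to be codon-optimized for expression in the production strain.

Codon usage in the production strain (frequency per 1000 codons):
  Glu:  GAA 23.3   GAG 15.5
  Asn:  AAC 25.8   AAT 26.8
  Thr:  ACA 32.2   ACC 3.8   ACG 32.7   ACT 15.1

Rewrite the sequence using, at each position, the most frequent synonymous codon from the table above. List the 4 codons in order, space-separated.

Codon 1 (Thr): best is ACG at 32.7.
Codon 2 (Glu): best is GAA at 23.3.
Codon 3 (Asn): best is AAT at 26.8.
Codon 4 (Glu): best is GAA at 23.3.

ACG GAA AAT GAA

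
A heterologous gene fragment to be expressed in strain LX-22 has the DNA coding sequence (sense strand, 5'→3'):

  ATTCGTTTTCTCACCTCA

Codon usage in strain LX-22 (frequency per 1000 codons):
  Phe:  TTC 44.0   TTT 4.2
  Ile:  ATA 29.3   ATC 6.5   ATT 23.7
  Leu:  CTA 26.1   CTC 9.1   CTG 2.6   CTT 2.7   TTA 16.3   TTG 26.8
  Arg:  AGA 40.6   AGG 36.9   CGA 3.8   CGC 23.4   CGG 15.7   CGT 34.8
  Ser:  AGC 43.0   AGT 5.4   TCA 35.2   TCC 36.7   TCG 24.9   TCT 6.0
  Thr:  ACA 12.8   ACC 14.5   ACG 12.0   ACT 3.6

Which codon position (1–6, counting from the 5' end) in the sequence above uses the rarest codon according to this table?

3

Codon 1 ATT (Ile): 23.7 per 1000.
Codon 2 CGT (Arg): 34.8 per 1000.
Codon 3 TTT (Phe): 4.2 per 1000.
Codon 4 CTC (Leu): 9.1 per 1000.
Codon 5 ACC (Thr): 14.5 per 1000.
Codon 6 TCA (Ser): 35.2 per 1000.
Lowest frequency is 4.2 at codon 3.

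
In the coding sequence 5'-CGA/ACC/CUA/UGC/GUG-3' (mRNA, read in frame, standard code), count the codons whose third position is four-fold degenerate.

4

Codon 1 CGA (Arg): third position 4-fold.
Codon 2 ACC (Thr): third position 4-fold.
Codon 3 CUA (Leu): third position 4-fold.
Codon 4 UGC (Cys): third position 2-fold.
Codon 5 GUG (Val): third position 4-fold.
Four-fold degenerate third positions: 4.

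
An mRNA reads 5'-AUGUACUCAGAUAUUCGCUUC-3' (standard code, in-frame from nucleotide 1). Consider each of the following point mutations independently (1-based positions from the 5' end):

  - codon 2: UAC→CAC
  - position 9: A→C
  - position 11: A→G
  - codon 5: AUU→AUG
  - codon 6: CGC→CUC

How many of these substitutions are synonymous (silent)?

1

Codon 2: UAC (Tyr) → CAC (His) — missense.
Codon 3: UCA (Ser) → UCC (Ser) — synonymous.
Codon 4: GAU (Asp) → GGU (Gly) — missense.
Codon 5: AUU (Ile) → AUG (Met) — missense.
Codon 6: CGC (Arg) → CUC (Leu) — missense.
Synonymous: 1 of 5.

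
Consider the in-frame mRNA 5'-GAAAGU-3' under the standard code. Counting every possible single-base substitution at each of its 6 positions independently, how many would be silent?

Codon 1 (GAA, Glu): 1 synonymous substitution.
Codon 2 (AGU, Ser): 1 synonymous substitution.
Total: 1 + 1 = 2.

2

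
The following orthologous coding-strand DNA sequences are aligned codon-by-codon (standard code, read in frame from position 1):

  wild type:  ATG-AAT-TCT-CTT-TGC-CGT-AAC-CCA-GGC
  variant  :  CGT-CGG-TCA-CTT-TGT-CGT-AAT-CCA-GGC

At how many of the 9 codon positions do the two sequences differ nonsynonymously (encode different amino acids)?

Codon 1: ATG Met / CGT Arg — nonsynonymous.
Codon 2: AAT Asn / CGG Arg — nonsynonymous.
Codon 3: TCT Ser / TCA Ser — synonymous.
Codon 4: CTT Leu / CTT Leu — identical.
Codon 5: TGC Cys / TGT Cys — synonymous.
Codon 6: CGT Arg / CGT Arg — identical.
Codon 7: AAC Asn / AAT Asn — synonymous.
Codon 8: CCA Pro / CCA Pro — identical.
Codon 9: GGC Gly / GGC Gly — identical.
Nonsynonymous differences: 2.

2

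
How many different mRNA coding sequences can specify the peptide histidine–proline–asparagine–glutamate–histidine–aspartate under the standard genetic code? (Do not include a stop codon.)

128

His: 2 codons.
Pro: 4 codons.
Asn: 2 codons.
Glu: 2 codons.
His: 2 codons.
Asp: 2 codons.
2 × 4 × 2 × 2 × 2 × 2 = 128.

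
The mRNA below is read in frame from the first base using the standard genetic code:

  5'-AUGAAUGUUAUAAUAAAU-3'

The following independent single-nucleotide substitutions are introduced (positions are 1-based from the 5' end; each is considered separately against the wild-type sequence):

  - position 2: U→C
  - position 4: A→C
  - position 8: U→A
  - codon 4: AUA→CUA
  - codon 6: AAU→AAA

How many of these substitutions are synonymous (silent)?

Codon 1: AUG (Met) → ACG (Thr) — missense.
Codon 2: AAU (Asn) → CAU (His) — missense.
Codon 3: GUU (Val) → GAU (Asp) — missense.
Codon 4: AUA (Ile) → CUA (Leu) — missense.
Codon 6: AAU (Asn) → AAA (Lys) — missense.
Synonymous: 0 of 5.

0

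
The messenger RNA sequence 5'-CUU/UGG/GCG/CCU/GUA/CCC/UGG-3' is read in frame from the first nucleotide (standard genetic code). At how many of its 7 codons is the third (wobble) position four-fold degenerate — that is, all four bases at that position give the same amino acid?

5

Codon 1 CUU (Leu): third position 4-fold.
Codon 2 UGG (Trp): third position 1-fold.
Codon 3 GCG (Ala): third position 4-fold.
Codon 4 CCU (Pro): third position 4-fold.
Codon 5 GUA (Val): third position 4-fold.
Codon 6 CCC (Pro): third position 4-fold.
Codon 7 UGG (Trp): third position 1-fold.
Four-fold degenerate third positions: 5.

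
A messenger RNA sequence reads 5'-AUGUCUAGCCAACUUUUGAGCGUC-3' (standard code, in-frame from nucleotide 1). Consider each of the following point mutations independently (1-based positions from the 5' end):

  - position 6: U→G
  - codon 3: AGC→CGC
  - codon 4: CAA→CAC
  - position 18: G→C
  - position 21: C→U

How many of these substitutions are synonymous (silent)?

2

Codon 2: UCU (Ser) → UCG (Ser) — synonymous.
Codon 3: AGC (Ser) → CGC (Arg) — missense.
Codon 4: CAA (Gln) → CAC (His) — missense.
Codon 6: UUG (Leu) → UUC (Phe) — missense.
Codon 7: AGC (Ser) → AGU (Ser) — synonymous.
Synonymous: 2 of 5.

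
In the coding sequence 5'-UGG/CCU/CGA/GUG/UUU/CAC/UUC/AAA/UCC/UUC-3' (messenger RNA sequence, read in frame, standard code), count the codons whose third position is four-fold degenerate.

4

Codon 1 UGG (Trp): third position 1-fold.
Codon 2 CCU (Pro): third position 4-fold.
Codon 3 CGA (Arg): third position 4-fold.
Codon 4 GUG (Val): third position 4-fold.
Codon 5 UUU (Phe): third position 2-fold.
Codon 6 CAC (His): third position 2-fold.
Codon 7 UUC (Phe): third position 2-fold.
Codon 8 AAA (Lys): third position 2-fold.
Codon 9 UCC (Ser): third position 4-fold.
Codon 10 UUC (Phe): third position 2-fold.
Four-fold degenerate third positions: 4.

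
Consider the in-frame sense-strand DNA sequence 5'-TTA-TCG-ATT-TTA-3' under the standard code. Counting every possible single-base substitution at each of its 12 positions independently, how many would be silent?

9

Codon 1 (TTA, Leu): 2 synonymous substitutions.
Codon 2 (TCG, Ser): 3 synonymous substitutions.
Codon 3 (ATT, Ile): 2 synonymous substitutions.
Codon 4 (TTA, Leu): 2 synonymous substitutions.
Total: 2 + 3 + 2 + 2 = 9.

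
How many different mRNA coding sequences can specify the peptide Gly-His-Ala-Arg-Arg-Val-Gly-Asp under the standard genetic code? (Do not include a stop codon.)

Gly: 4 codons.
His: 2 codons.
Ala: 4 codons.
Arg: 6 codons.
Arg: 6 codons.
Val: 4 codons.
Gly: 4 codons.
Asp: 2 codons.
4 × 2 × 4 × 6 × 6 × 4 × 4 × 2 = 36864.

36864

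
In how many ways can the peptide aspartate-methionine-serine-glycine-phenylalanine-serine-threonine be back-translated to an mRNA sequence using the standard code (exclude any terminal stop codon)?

2304

Asp: 2 codons.
Met: 1 codon.
Ser: 6 codons.
Gly: 4 codons.
Phe: 2 codons.
Ser: 6 codons.
Thr: 4 codons.
2 × 1 × 6 × 4 × 2 × 6 × 4 = 2304.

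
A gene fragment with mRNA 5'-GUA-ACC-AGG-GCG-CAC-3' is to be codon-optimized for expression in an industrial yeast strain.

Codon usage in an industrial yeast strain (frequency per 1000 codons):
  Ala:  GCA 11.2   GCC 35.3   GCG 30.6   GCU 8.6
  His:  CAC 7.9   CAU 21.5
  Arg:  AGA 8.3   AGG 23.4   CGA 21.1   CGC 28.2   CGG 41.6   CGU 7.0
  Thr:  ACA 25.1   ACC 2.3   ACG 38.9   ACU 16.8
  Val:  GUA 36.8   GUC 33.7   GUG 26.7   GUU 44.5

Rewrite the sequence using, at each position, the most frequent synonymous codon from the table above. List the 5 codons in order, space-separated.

GUU ACG CGG GCC CAU

Codon 1 (Val): best is GUU at 44.5.
Codon 2 (Thr): best is ACG at 38.9.
Codon 3 (Arg): best is CGG at 41.6.
Codon 4 (Ala): best is GCC at 35.3.
Codon 5 (His): best is CAU at 21.5.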